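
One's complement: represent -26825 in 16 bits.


Original: 0110100011001001
Invert all bits:
  bit 0: 0 → 1
  bit 1: 1 → 0
  bit 2: 1 → 0
  bit 3: 0 → 1
  bit 4: 1 → 0
  bit 5: 0 → 1
  bit 6: 0 → 1
  bit 7: 0 → 1
  bit 8: 1 → 0
  bit 9: 1 → 0
  bit 10: 0 → 1
  bit 11: 0 → 1
  bit 12: 1 → 0
  bit 13: 0 → 1
  bit 14: 0 → 1
  bit 15: 1 → 0
= 1001011100110110


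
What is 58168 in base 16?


Divide by 16 repeatedly:
58168 ÷ 16 = 3635 remainder 8 (8)
3635 ÷ 16 = 227 remainder 3 (3)
227 ÷ 16 = 14 remainder 3 (3)
14 ÷ 16 = 0 remainder 14 (E)
Reading remainders bottom-up:
= 0xE338


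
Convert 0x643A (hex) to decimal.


Positional values:
Position 0: A × 16^0 = 10 × 1 = 10
Position 1: 3 × 16^1 = 3 × 16 = 48
Position 2: 4 × 16^2 = 4 × 256 = 1024
Position 3: 6 × 16^3 = 6 × 4096 = 24576
Sum = 10 + 48 + 1024 + 24576
= 25658


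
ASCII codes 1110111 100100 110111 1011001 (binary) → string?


Codes (binary): 1110111 100100 110111 1011001
Per-code ASCII lookup:
  1110111 = 119  (range 97-122: lowercase, 119 - 97 = 22) → 'w'
  100100 = 36  (special character) → '$'
  110111 = 55  (range 48-57: digits, 55 - 48 = 7) → '7'
  1011001 = 89  (range 65-90: uppercase, 89 - 65 = 24) → 'Y'
= 'w$7Y'


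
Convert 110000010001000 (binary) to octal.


Group into 3-bit groups: 110000010001000
  110 = 6
  000 = 0
  010 = 2
  001 = 1
  000 = 0
= 0o60210


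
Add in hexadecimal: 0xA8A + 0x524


Align and add column by column (LSB to MSB, each column mod 16 with carry):
  0A8A
+ 0524
  ----
  col 0: A(10) + 4(4) + 0 (carry in) = 14 → E(14), carry out 0
  col 1: 8(8) + 2(2) + 0 (carry in) = 10 → A(10), carry out 0
  col 2: A(10) + 5(5) + 0 (carry in) = 15 → F(15), carry out 0
  col 3: 0(0) + 0(0) + 0 (carry in) = 0 → 0(0), carry out 0
Reading digits MSB→LSB: 0FAE
Strip leading zeros: FAE
= 0xFAE


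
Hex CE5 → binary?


Each hex digit → 4 binary bits:
  C = 1100
  E = 1110
  5 = 0101
Concatenate: 1100 1110 0101
= 110011100101


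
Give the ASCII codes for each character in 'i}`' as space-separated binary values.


String: 'i}`'  (3 characters)
Per-character ASCII lookup:
  'i': lowercase starts at 97: 'i' = 97 + 8 = 105 → 1101001
  '}': special character: '}' = 125 → 1111101
  '`': special character: '`' = 96 → 1100000
= 1101001 1111101 1100000


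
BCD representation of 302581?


Each digit → 4-bit binary:
  3 → 0011
  0 → 0000
  2 → 0010
  5 → 0101
  8 → 1000
  1 → 0001
= 0011 0000 0010 0101 1000 0001


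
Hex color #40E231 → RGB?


Hex: #40E231
R = 40₁₆ = 64
G = E2₁₆ = 226
B = 31₁₆ = 49
= RGB(64, 226, 49)


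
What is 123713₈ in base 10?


Positional values:
Position 0: 3 × 8^0 = 3
Position 1: 1 × 8^1 = 8
Position 2: 7 × 8^2 = 448
Position 3: 3 × 8^3 = 1536
Position 4: 2 × 8^4 = 8192
Position 5: 1 × 8^5 = 32768
Sum = 3 + 8 + 448 + 1536 + 8192 + 32768
= 42955


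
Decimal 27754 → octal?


Divide by 8 repeatedly:
27754 ÷ 8 = 3469 remainder 2
3469 ÷ 8 = 433 remainder 5
433 ÷ 8 = 54 remainder 1
54 ÷ 8 = 6 remainder 6
6 ÷ 8 = 0 remainder 6
Reading remainders bottom-up:
= 0o66152


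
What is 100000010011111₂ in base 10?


Positional values:
Bit 0: 1 × 2^0 = 1
Bit 1: 1 × 2^1 = 2
Bit 2: 1 × 2^2 = 4
Bit 3: 1 × 2^3 = 8
Bit 4: 1 × 2^4 = 16
Bit 7: 1 × 2^7 = 128
Bit 14: 1 × 2^14 = 16384
Sum = 1 + 2 + 4 + 8 + 16 + 128 + 16384
= 16543


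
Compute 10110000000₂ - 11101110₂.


Align and subtract column by column (LSB to MSB, borrowing when needed):
  10110000000
- 00011101110
  -----------
  col 0: (0 - 0 borrow-in) - 0 → 0 - 0 = 0, borrow out 0
  col 1: (0 - 0 borrow-in) - 1 → borrow from next column: (0+2) - 1 = 1, borrow out 1
  col 2: (0 - 1 borrow-in) - 1 → borrow from next column: (-1+2) - 1 = 0, borrow out 1
  col 3: (0 - 1 borrow-in) - 1 → borrow from next column: (-1+2) - 1 = 0, borrow out 1
  col 4: (0 - 1 borrow-in) - 0 → borrow from next column: (-1+2) - 0 = 1, borrow out 1
  col 5: (0 - 1 borrow-in) - 1 → borrow from next column: (-1+2) - 1 = 0, borrow out 1
  col 6: (0 - 1 borrow-in) - 1 → borrow from next column: (-1+2) - 1 = 0, borrow out 1
  col 7: (1 - 1 borrow-in) - 1 → borrow from next column: (0+2) - 1 = 1, borrow out 1
  col 8: (1 - 1 borrow-in) - 0 → 0 - 0 = 0, borrow out 0
  col 9: (0 - 0 borrow-in) - 0 → 0 - 0 = 0, borrow out 0
  col 10: (1 - 0 borrow-in) - 0 → 1 - 0 = 1, borrow out 0
Reading bits MSB→LSB: 10010010010
Strip leading zeros: 10010010010
= 10010010010


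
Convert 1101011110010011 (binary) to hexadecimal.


Group into 4-bit nibbles: 1101011110010011
  1101 = D
  0111 = 7
  1001 = 9
  0011 = 3
= 0xD793


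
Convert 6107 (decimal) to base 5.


Divide by 5 repeatedly:
6107 ÷ 5 = 1221 remainder 2
1221 ÷ 5 = 244 remainder 1
244 ÷ 5 = 48 remainder 4
48 ÷ 5 = 9 remainder 3
9 ÷ 5 = 1 remainder 4
1 ÷ 5 = 0 remainder 1
Reading remainders bottom-up:
= 143412


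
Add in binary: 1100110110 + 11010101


Align and add column by column (LSB to MSB, carry propagating):
  01100110110
+ 00011010101
  -----------
  col 0: 0 + 1 + 0 (carry in) = 1 → bit 1, carry out 0
  col 1: 1 + 0 + 0 (carry in) = 1 → bit 1, carry out 0
  col 2: 1 + 1 + 0 (carry in) = 2 → bit 0, carry out 1
  col 3: 0 + 0 + 1 (carry in) = 1 → bit 1, carry out 0
  col 4: 1 + 1 + 0 (carry in) = 2 → bit 0, carry out 1
  col 5: 1 + 0 + 1 (carry in) = 2 → bit 0, carry out 1
  col 6: 0 + 1 + 1 (carry in) = 2 → bit 0, carry out 1
  col 7: 0 + 1 + 1 (carry in) = 2 → bit 0, carry out 1
  col 8: 1 + 0 + 1 (carry in) = 2 → bit 0, carry out 1
  col 9: 1 + 0 + 1 (carry in) = 2 → bit 0, carry out 1
  col 10: 0 + 0 + 1 (carry in) = 1 → bit 1, carry out 0
Reading bits MSB→LSB: 10000001011
Strip leading zeros: 10000001011
= 10000001011


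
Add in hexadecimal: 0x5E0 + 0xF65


Align and add column by column (LSB to MSB, each column mod 16 with carry):
  05E0
+ 0F65
  ----
  col 0: 0(0) + 5(5) + 0 (carry in) = 5 → 5(5), carry out 0
  col 1: E(14) + 6(6) + 0 (carry in) = 20 → 4(4), carry out 1
  col 2: 5(5) + F(15) + 1 (carry in) = 21 → 5(5), carry out 1
  col 3: 0(0) + 0(0) + 1 (carry in) = 1 → 1(1), carry out 0
Reading digits MSB→LSB: 1545
Strip leading zeros: 1545
= 0x1545


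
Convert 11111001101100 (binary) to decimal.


Positional values:
Bit 2: 1 × 2^2 = 4
Bit 3: 1 × 2^3 = 8
Bit 5: 1 × 2^5 = 32
Bit 6: 1 × 2^6 = 64
Bit 9: 1 × 2^9 = 512
Bit 10: 1 × 2^10 = 1024
Bit 11: 1 × 2^11 = 2048
Bit 12: 1 × 2^12 = 4096
Bit 13: 1 × 2^13 = 8192
Sum = 4 + 8 + 32 + 64 + 512 + 1024 + 2048 + 4096 + 8192
= 15980


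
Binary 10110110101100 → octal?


Group into 3-bit groups: 010110110101100
  010 = 2
  110 = 6
  110 = 6
  101 = 5
  100 = 4
= 0o26654


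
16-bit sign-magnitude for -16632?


Sign bit: 1 (negative)
Magnitude: 16632 = 100000011111000
= 1100000011111000


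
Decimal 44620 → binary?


Divide by 2 repeatedly:
44620 ÷ 2 = 22310 remainder 0
22310 ÷ 2 = 11155 remainder 0
11155 ÷ 2 = 5577 remainder 1
5577 ÷ 2 = 2788 remainder 1
2788 ÷ 2 = 1394 remainder 0
1394 ÷ 2 = 697 remainder 0
697 ÷ 2 = 348 remainder 1
348 ÷ 2 = 174 remainder 0
174 ÷ 2 = 87 remainder 0
87 ÷ 2 = 43 remainder 1
43 ÷ 2 = 21 remainder 1
21 ÷ 2 = 10 remainder 1
10 ÷ 2 = 5 remainder 0
5 ÷ 2 = 2 remainder 1
2 ÷ 2 = 1 remainder 0
1 ÷ 2 = 0 remainder 1
Reading remainders bottom-up:
= 1010111001001100


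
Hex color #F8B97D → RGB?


Hex: #F8B97D
R = F8₁₆ = 248
G = B9₁₆ = 185
B = 7D₁₆ = 125
= RGB(248, 185, 125)


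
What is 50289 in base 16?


Divide by 16 repeatedly:
50289 ÷ 16 = 3143 remainder 1 (1)
3143 ÷ 16 = 196 remainder 7 (7)
196 ÷ 16 = 12 remainder 4 (4)
12 ÷ 16 = 0 remainder 12 (C)
Reading remainders bottom-up:
= 0xC471


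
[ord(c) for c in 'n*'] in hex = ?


String: 'n*'  (2 characters)
Per-character ASCII lookup:
  'n': lowercase starts at 97: 'n' = 97 + 13 = 110 → 0x6E
  '*': special character: '*' = 42 → 0x2A
= 0x6E 0x2A


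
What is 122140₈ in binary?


Each octal digit → 3 binary bits:
  1 = 001
  2 = 010
  2 = 010
  1 = 001
  4 = 100
  0 = 000
Concatenate: 001 010 010 001 100 000
= 001010010001100000


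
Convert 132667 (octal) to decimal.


Positional values:
Position 0: 7 × 8^0 = 7
Position 1: 6 × 8^1 = 48
Position 2: 6 × 8^2 = 384
Position 3: 2 × 8^3 = 1024
Position 4: 3 × 8^4 = 12288
Position 5: 1 × 8^5 = 32768
Sum = 7 + 48 + 384 + 1024 + 12288 + 32768
= 46519


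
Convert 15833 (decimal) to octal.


Divide by 8 repeatedly:
15833 ÷ 8 = 1979 remainder 1
1979 ÷ 8 = 247 remainder 3
247 ÷ 8 = 30 remainder 7
30 ÷ 8 = 3 remainder 6
3 ÷ 8 = 0 remainder 3
Reading remainders bottom-up:
= 0o36731


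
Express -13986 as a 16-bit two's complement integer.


Original: 0011011010100010
Step 1 - Invert all bits: 1100100101011101
Step 2 - Add 1: 1100100101011101 + 1
= 1100100101011110 (represents -13986)


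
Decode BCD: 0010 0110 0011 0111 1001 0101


Each 4-bit group → digit:
  0010 → 2
  0110 → 6
  0011 → 3
  0111 → 7
  1001 → 9
  0101 → 5
= 263795


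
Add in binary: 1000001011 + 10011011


Align and add column by column (LSB to MSB, carry propagating):
  01000001011
+ 00010011011
  -----------
  col 0: 1 + 1 + 0 (carry in) = 2 → bit 0, carry out 1
  col 1: 1 + 1 + 1 (carry in) = 3 → bit 1, carry out 1
  col 2: 0 + 0 + 1 (carry in) = 1 → bit 1, carry out 0
  col 3: 1 + 1 + 0 (carry in) = 2 → bit 0, carry out 1
  col 4: 0 + 1 + 1 (carry in) = 2 → bit 0, carry out 1
  col 5: 0 + 0 + 1 (carry in) = 1 → bit 1, carry out 0
  col 6: 0 + 0 + 0 (carry in) = 0 → bit 0, carry out 0
  col 7: 0 + 1 + 0 (carry in) = 1 → bit 1, carry out 0
  col 8: 0 + 0 + 0 (carry in) = 0 → bit 0, carry out 0
  col 9: 1 + 0 + 0 (carry in) = 1 → bit 1, carry out 0
  col 10: 0 + 0 + 0 (carry in) = 0 → bit 0, carry out 0
Reading bits MSB→LSB: 01010100110
Strip leading zeros: 1010100110
= 1010100110


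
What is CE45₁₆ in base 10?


Positional values:
Position 0: 5 × 16^0 = 5 × 1 = 5
Position 1: 4 × 16^1 = 4 × 16 = 64
Position 2: E × 16^2 = 14 × 256 = 3584
Position 3: C × 16^3 = 12 × 4096 = 49152
Sum = 5 + 64 + 3584 + 49152
= 52805


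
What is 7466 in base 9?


Divide by 9 repeatedly:
7466 ÷ 9 = 829 remainder 5
829 ÷ 9 = 92 remainder 1
92 ÷ 9 = 10 remainder 2
10 ÷ 9 = 1 remainder 1
1 ÷ 9 = 0 remainder 1
Reading remainders bottom-up:
= 11215


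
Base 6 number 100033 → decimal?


Positional values (base 6):
  3 × 6^0 = 3 × 1 = 3
  3 × 6^1 = 3 × 6 = 18
  0 × 6^2 = 0 × 36 = 0
  0 × 6^3 = 0 × 216 = 0
  0 × 6^4 = 0 × 1296 = 0
  1 × 6^5 = 1 × 7776 = 7776
Sum = 3 + 18 + 0 + 0 + 0 + 7776
= 7797


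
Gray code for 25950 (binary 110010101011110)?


Binary: 110010101011110
Gray code: G = B XOR (B >> 1)
B >> 1 = 011001010101111
110010101011110 XOR 011001010101111:
  1 XOR 0 = 1
  1 XOR 1 = 0
  0 XOR 1 = 1
  0 XOR 0 = 0
  1 XOR 0 = 1
  0 XOR 1 = 1
  1 XOR 0 = 1
  0 XOR 1 = 1
  1 XOR 0 = 1
  0 XOR 1 = 1
  1 XOR 0 = 1
  1 XOR 1 = 0
  1 XOR 1 = 0
  1 XOR 1 = 0
  0 XOR 1 = 1
= 101011111110001


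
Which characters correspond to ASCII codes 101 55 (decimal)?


Codes (decimal): 101 55
Per-code ASCII lookup:
  101  (range 97-122: lowercase, 101 - 97 = 4) → 'e'
  55  (range 48-57: digits, 55 - 48 = 7) → '7'
= 'e7'


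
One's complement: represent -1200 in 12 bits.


Original: 010010110000
Invert all bits:
  bit 0: 0 → 1
  bit 1: 1 → 0
  bit 2: 0 → 1
  bit 3: 0 → 1
  bit 4: 1 → 0
  bit 5: 0 → 1
  bit 6: 1 → 0
  bit 7: 1 → 0
  bit 8: 0 → 1
  bit 9: 0 → 1
  bit 10: 0 → 1
  bit 11: 0 → 1
= 101101001111


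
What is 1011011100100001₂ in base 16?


Group into 4-bit nibbles: 1011011100100001
  1011 = B
  0111 = 7
  0010 = 2
  0001 = 1
= 0xB721


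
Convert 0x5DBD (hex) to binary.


Each hex digit → 4 binary bits:
  5 = 0101
  D = 1101
  B = 1011
  D = 1101
Concatenate: 0101 1101 1011 1101
= 0101110110111101


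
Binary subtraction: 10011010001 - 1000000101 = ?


Align and subtract column by column (LSB to MSB, borrowing when needed):
  10011010001
- 01000000101
  -----------
  col 0: (1 - 0 borrow-in) - 1 → 1 - 1 = 0, borrow out 0
  col 1: (0 - 0 borrow-in) - 0 → 0 - 0 = 0, borrow out 0
  col 2: (0 - 0 borrow-in) - 1 → borrow from next column: (0+2) - 1 = 1, borrow out 1
  col 3: (0 - 1 borrow-in) - 0 → borrow from next column: (-1+2) - 0 = 1, borrow out 1
  col 4: (1 - 1 borrow-in) - 0 → 0 - 0 = 0, borrow out 0
  col 5: (0 - 0 borrow-in) - 0 → 0 - 0 = 0, borrow out 0
  col 6: (1 - 0 borrow-in) - 0 → 1 - 0 = 1, borrow out 0
  col 7: (1 - 0 borrow-in) - 0 → 1 - 0 = 1, borrow out 0
  col 8: (0 - 0 borrow-in) - 0 → 0 - 0 = 0, borrow out 0
  col 9: (0 - 0 borrow-in) - 1 → borrow from next column: (0+2) - 1 = 1, borrow out 1
  col 10: (1 - 1 borrow-in) - 0 → 0 - 0 = 0, borrow out 0
Reading bits MSB→LSB: 01011001100
Strip leading zeros: 1011001100
= 1011001100


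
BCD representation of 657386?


Each digit → 4-bit binary:
  6 → 0110
  5 → 0101
  7 → 0111
  3 → 0011
  8 → 1000
  6 → 0110
= 0110 0101 0111 0011 1000 0110


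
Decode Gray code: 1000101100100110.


Gray code: 1000101100100110
MSB stays the same: 1
Each subsequent bit = prev_binary XOR current_gray:
  B[1] = 1 XOR 0 = 1
  B[2] = 1 XOR 0 = 1
  B[3] = 1 XOR 0 = 1
  B[4] = 1 XOR 1 = 0
  B[5] = 0 XOR 0 = 0
  B[6] = 0 XOR 1 = 1
  B[7] = 1 XOR 1 = 0
  B[8] = 0 XOR 0 = 0
  B[9] = 0 XOR 0 = 0
  B[10] = 0 XOR 1 = 1
  B[11] = 1 XOR 0 = 1
  B[12] = 1 XOR 0 = 1
  B[13] = 1 XOR 1 = 0
  B[14] = 0 XOR 1 = 1
  B[15] = 1 XOR 0 = 1
= 1111001000111011 (62011 decimal)


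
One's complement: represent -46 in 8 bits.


Original: 00101110
Invert all bits:
  bit 0: 0 → 1
  bit 1: 0 → 1
  bit 2: 1 → 0
  bit 3: 0 → 1
  bit 4: 1 → 0
  bit 5: 1 → 0
  bit 6: 1 → 0
  bit 7: 0 → 1
= 11010001


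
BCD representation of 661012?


Each digit → 4-bit binary:
  6 → 0110
  6 → 0110
  1 → 0001
  0 → 0000
  1 → 0001
  2 → 0010
= 0110 0110 0001 0000 0001 0010


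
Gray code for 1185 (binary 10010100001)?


Binary: 10010100001
Gray code: G = B XOR (B >> 1)
B >> 1 = 01001010000
10010100001 XOR 01001010000:
  1 XOR 0 = 1
  0 XOR 1 = 1
  0 XOR 0 = 0
  1 XOR 0 = 1
  0 XOR 1 = 1
  1 XOR 0 = 1
  0 XOR 1 = 1
  0 XOR 0 = 0
  0 XOR 0 = 0
  0 XOR 0 = 0
  1 XOR 0 = 1
= 11011110001


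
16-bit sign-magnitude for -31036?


Sign bit: 1 (negative)
Magnitude: 31036 = 111100100111100
= 1111100100111100


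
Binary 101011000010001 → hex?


Group into 4-bit nibbles: 0101011000010001
  0101 = 5
  0110 = 6
  0001 = 1
  0001 = 1
= 0x5611


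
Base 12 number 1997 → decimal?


Positional values (base 12):
  7 × 12^0 = 7 × 1 = 7
  9 × 12^1 = 9 × 12 = 108
  9 × 12^2 = 9 × 144 = 1296
  1 × 12^3 = 1 × 1728 = 1728
Sum = 7 + 108 + 1296 + 1728
= 3139


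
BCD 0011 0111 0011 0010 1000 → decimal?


Each 4-bit group → digit:
  0011 → 3
  0111 → 7
  0011 → 3
  0010 → 2
  1000 → 8
= 37328


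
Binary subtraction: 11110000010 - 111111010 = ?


Align and subtract column by column (LSB to MSB, borrowing when needed):
  11110000010
- 00111111010
  -----------
  col 0: (0 - 0 borrow-in) - 0 → 0 - 0 = 0, borrow out 0
  col 1: (1 - 0 borrow-in) - 1 → 1 - 1 = 0, borrow out 0
  col 2: (0 - 0 borrow-in) - 0 → 0 - 0 = 0, borrow out 0
  col 3: (0 - 0 borrow-in) - 1 → borrow from next column: (0+2) - 1 = 1, borrow out 1
  col 4: (0 - 1 borrow-in) - 1 → borrow from next column: (-1+2) - 1 = 0, borrow out 1
  col 5: (0 - 1 borrow-in) - 1 → borrow from next column: (-1+2) - 1 = 0, borrow out 1
  col 6: (0 - 1 borrow-in) - 1 → borrow from next column: (-1+2) - 1 = 0, borrow out 1
  col 7: (1 - 1 borrow-in) - 1 → borrow from next column: (0+2) - 1 = 1, borrow out 1
  col 8: (1 - 1 borrow-in) - 1 → borrow from next column: (0+2) - 1 = 1, borrow out 1
  col 9: (1 - 1 borrow-in) - 0 → 0 - 0 = 0, borrow out 0
  col 10: (1 - 0 borrow-in) - 0 → 1 - 0 = 1, borrow out 0
Reading bits MSB→LSB: 10110001000
Strip leading zeros: 10110001000
= 10110001000


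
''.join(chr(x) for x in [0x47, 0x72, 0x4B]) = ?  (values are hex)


Codes (hex): 0x47 0x72 0x4B
Per-code ASCII lookup:
  0x47 = 71  (range 65-90: uppercase, 71 - 65 = 6) → 'G'
  0x72 = 114  (range 97-122: lowercase, 114 - 97 = 17) → 'r'
  0x4B = 75  (range 65-90: uppercase, 75 - 65 = 10) → 'K'
= 'GrK'


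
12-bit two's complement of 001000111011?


Original: 001000111011
Step 1 - Invert all bits: 110111000100
Step 2 - Add 1: 110111000100 + 1
= 110111000101 (represents -571)


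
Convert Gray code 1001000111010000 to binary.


Gray code: 1001000111010000
MSB stays the same: 1
Each subsequent bit = prev_binary XOR current_gray:
  B[1] = 1 XOR 0 = 1
  B[2] = 1 XOR 0 = 1
  B[3] = 1 XOR 1 = 0
  B[4] = 0 XOR 0 = 0
  B[5] = 0 XOR 0 = 0
  B[6] = 0 XOR 0 = 0
  B[7] = 0 XOR 1 = 1
  B[8] = 1 XOR 1 = 0
  B[9] = 0 XOR 1 = 1
  B[10] = 1 XOR 0 = 1
  B[11] = 1 XOR 1 = 0
  B[12] = 0 XOR 0 = 0
  B[13] = 0 XOR 0 = 0
  B[14] = 0 XOR 0 = 0
  B[15] = 0 XOR 0 = 0
= 1110000101100000 (57696 decimal)


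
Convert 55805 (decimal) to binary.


Divide by 2 repeatedly:
55805 ÷ 2 = 27902 remainder 1
27902 ÷ 2 = 13951 remainder 0
13951 ÷ 2 = 6975 remainder 1
6975 ÷ 2 = 3487 remainder 1
3487 ÷ 2 = 1743 remainder 1
1743 ÷ 2 = 871 remainder 1
871 ÷ 2 = 435 remainder 1
435 ÷ 2 = 217 remainder 1
217 ÷ 2 = 108 remainder 1
108 ÷ 2 = 54 remainder 0
54 ÷ 2 = 27 remainder 0
27 ÷ 2 = 13 remainder 1
13 ÷ 2 = 6 remainder 1
6 ÷ 2 = 3 remainder 0
3 ÷ 2 = 1 remainder 1
1 ÷ 2 = 0 remainder 1
Reading remainders bottom-up:
= 1101100111111101


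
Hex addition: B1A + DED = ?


Align and add column by column (LSB to MSB, each column mod 16 with carry):
  0B1A
+ 0DED
  ----
  col 0: A(10) + D(13) + 0 (carry in) = 23 → 7(7), carry out 1
  col 1: 1(1) + E(14) + 1 (carry in) = 16 → 0(0), carry out 1
  col 2: B(11) + D(13) + 1 (carry in) = 25 → 9(9), carry out 1
  col 3: 0(0) + 0(0) + 1 (carry in) = 1 → 1(1), carry out 0
Reading digits MSB→LSB: 1907
Strip leading zeros: 1907
= 0x1907


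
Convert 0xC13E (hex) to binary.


Each hex digit → 4 binary bits:
  C = 1100
  1 = 0001
  3 = 0011
  E = 1110
Concatenate: 1100 0001 0011 1110
= 1100000100111110


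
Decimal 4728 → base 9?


Divide by 9 repeatedly:
4728 ÷ 9 = 525 remainder 3
525 ÷ 9 = 58 remainder 3
58 ÷ 9 = 6 remainder 4
6 ÷ 9 = 0 remainder 6
Reading remainders bottom-up:
= 6433


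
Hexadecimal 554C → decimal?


Positional values:
Position 0: C × 16^0 = 12 × 1 = 12
Position 1: 4 × 16^1 = 4 × 16 = 64
Position 2: 5 × 16^2 = 5 × 256 = 1280
Position 3: 5 × 16^3 = 5 × 4096 = 20480
Sum = 12 + 64 + 1280 + 20480
= 21836


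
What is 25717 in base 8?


Divide by 8 repeatedly:
25717 ÷ 8 = 3214 remainder 5
3214 ÷ 8 = 401 remainder 6
401 ÷ 8 = 50 remainder 1
50 ÷ 8 = 6 remainder 2
6 ÷ 8 = 0 remainder 6
Reading remainders bottom-up:
= 0o62165


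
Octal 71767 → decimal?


Positional values:
Position 0: 7 × 8^0 = 7
Position 1: 6 × 8^1 = 48
Position 2: 7 × 8^2 = 448
Position 3: 1 × 8^3 = 512
Position 4: 7 × 8^4 = 28672
Sum = 7 + 48 + 448 + 512 + 28672
= 29687


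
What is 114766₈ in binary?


Each octal digit → 3 binary bits:
  1 = 001
  1 = 001
  4 = 100
  7 = 111
  6 = 110
  6 = 110
Concatenate: 001 001 100 111 110 110
= 001001100111110110


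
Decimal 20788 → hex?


Divide by 16 repeatedly:
20788 ÷ 16 = 1299 remainder 4 (4)
1299 ÷ 16 = 81 remainder 3 (3)
81 ÷ 16 = 5 remainder 1 (1)
5 ÷ 16 = 0 remainder 5 (5)
Reading remainders bottom-up:
= 0x5134


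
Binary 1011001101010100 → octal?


Group into 3-bit groups: 001011001101010100
  001 = 1
  011 = 3
  001 = 1
  101 = 5
  010 = 2
  100 = 4
= 0o131524


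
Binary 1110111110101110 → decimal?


Positional values:
Bit 1: 1 × 2^1 = 2
Bit 2: 1 × 2^2 = 4
Bit 3: 1 × 2^3 = 8
Bit 5: 1 × 2^5 = 32
Bit 7: 1 × 2^7 = 128
Bit 8: 1 × 2^8 = 256
Bit 9: 1 × 2^9 = 512
Bit 10: 1 × 2^10 = 1024
Bit 11: 1 × 2^11 = 2048
Bit 13: 1 × 2^13 = 8192
Bit 14: 1 × 2^14 = 16384
Bit 15: 1 × 2^15 = 32768
Sum = 2 + 4 + 8 + 32 + 128 + 256 + 512 + 1024 + 2048 + 8192 + 16384 + 32768
= 61358


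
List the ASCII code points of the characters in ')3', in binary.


String: ')3'  (2 characters)
Per-character ASCII lookup:
  ')': special character: ')' = 41 → 101001
  '3': digits start at 48: '3' = 48 + 3 = 51 → 110011
= 101001 110011


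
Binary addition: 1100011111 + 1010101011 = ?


Align and add column by column (LSB to MSB, carry propagating):
  01100011111
+ 01010101011
  -----------
  col 0: 1 + 1 + 0 (carry in) = 2 → bit 0, carry out 1
  col 1: 1 + 1 + 1 (carry in) = 3 → bit 1, carry out 1
  col 2: 1 + 0 + 1 (carry in) = 2 → bit 0, carry out 1
  col 3: 1 + 1 + 1 (carry in) = 3 → bit 1, carry out 1
  col 4: 1 + 0 + 1 (carry in) = 2 → bit 0, carry out 1
  col 5: 0 + 1 + 1 (carry in) = 2 → bit 0, carry out 1
  col 6: 0 + 0 + 1 (carry in) = 1 → bit 1, carry out 0
  col 7: 0 + 1 + 0 (carry in) = 1 → bit 1, carry out 0
  col 8: 1 + 0 + 0 (carry in) = 1 → bit 1, carry out 0
  col 9: 1 + 1 + 0 (carry in) = 2 → bit 0, carry out 1
  col 10: 0 + 0 + 1 (carry in) = 1 → bit 1, carry out 0
Reading bits MSB→LSB: 10111001010
Strip leading zeros: 10111001010
= 10111001010


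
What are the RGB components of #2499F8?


Hex: #2499F8
R = 24₁₆ = 36
G = 99₁₆ = 153
B = F8₁₆ = 248
= RGB(36, 153, 248)


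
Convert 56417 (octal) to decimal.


Positional values:
Position 0: 7 × 8^0 = 7
Position 1: 1 × 8^1 = 8
Position 2: 4 × 8^2 = 256
Position 3: 6 × 8^3 = 3072
Position 4: 5 × 8^4 = 20480
Sum = 7 + 8 + 256 + 3072 + 20480
= 23823


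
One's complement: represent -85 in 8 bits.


Original: 01010101
Invert all bits:
  bit 0: 0 → 1
  bit 1: 1 → 0
  bit 2: 0 → 1
  bit 3: 1 → 0
  bit 4: 0 → 1
  bit 5: 1 → 0
  bit 6: 0 → 1
  bit 7: 1 → 0
= 10101010


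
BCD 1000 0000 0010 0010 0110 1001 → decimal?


Each 4-bit group → digit:
  1000 → 8
  0000 → 0
  0010 → 2
  0010 → 2
  0110 → 6
  1001 → 9
= 802269


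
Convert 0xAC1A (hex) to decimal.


Positional values:
Position 0: A × 16^0 = 10 × 1 = 10
Position 1: 1 × 16^1 = 1 × 16 = 16
Position 2: C × 16^2 = 12 × 256 = 3072
Position 3: A × 16^3 = 10 × 4096 = 40960
Sum = 10 + 16 + 3072 + 40960
= 44058


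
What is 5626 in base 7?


Divide by 7 repeatedly:
5626 ÷ 7 = 803 remainder 5
803 ÷ 7 = 114 remainder 5
114 ÷ 7 = 16 remainder 2
16 ÷ 7 = 2 remainder 2
2 ÷ 7 = 0 remainder 2
Reading remainders bottom-up:
= 22255


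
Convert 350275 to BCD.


Each digit → 4-bit binary:
  3 → 0011
  5 → 0101
  0 → 0000
  2 → 0010
  7 → 0111
  5 → 0101
= 0011 0101 0000 0010 0111 0101


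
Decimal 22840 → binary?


Divide by 2 repeatedly:
22840 ÷ 2 = 11420 remainder 0
11420 ÷ 2 = 5710 remainder 0
5710 ÷ 2 = 2855 remainder 0
2855 ÷ 2 = 1427 remainder 1
1427 ÷ 2 = 713 remainder 1
713 ÷ 2 = 356 remainder 1
356 ÷ 2 = 178 remainder 0
178 ÷ 2 = 89 remainder 0
89 ÷ 2 = 44 remainder 1
44 ÷ 2 = 22 remainder 0
22 ÷ 2 = 11 remainder 0
11 ÷ 2 = 5 remainder 1
5 ÷ 2 = 2 remainder 1
2 ÷ 2 = 1 remainder 0
1 ÷ 2 = 0 remainder 1
Reading remainders bottom-up:
= 101100100111000


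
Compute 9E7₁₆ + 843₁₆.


Align and add column by column (LSB to MSB, each column mod 16 with carry):
  09E7
+ 0843
  ----
  col 0: 7(7) + 3(3) + 0 (carry in) = 10 → A(10), carry out 0
  col 1: E(14) + 4(4) + 0 (carry in) = 18 → 2(2), carry out 1
  col 2: 9(9) + 8(8) + 1 (carry in) = 18 → 2(2), carry out 1
  col 3: 0(0) + 0(0) + 1 (carry in) = 1 → 1(1), carry out 0
Reading digits MSB→LSB: 122A
Strip leading zeros: 122A
= 0x122A


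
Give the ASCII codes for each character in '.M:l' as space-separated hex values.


String: '.M:l'  (4 characters)
Per-character ASCII lookup:
  '.': special character: '.' = 46 → 0x2E
  'M': uppercase starts at 65: 'M' = 65 + 12 = 77 → 0x4D
  ':': special character: ':' = 58 → 0x3A
  'l': lowercase starts at 97: 'l' = 97 + 11 = 108 → 0x6C
= 0x2E 0x4D 0x3A 0x6C


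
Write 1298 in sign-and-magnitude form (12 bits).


Sign bit: 0 (positive)
Magnitude: 1298 = 10100010010
= 010100010010


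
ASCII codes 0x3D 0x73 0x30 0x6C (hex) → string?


Codes (hex): 0x3D 0x73 0x30 0x6C
Per-code ASCII lookup:
  0x3D = 61  (special character) → '='
  0x73 = 115  (range 97-122: lowercase, 115 - 97 = 18) → 's'
  0x30 = 48  (range 48-57: digits, 48 - 48 = 0) → '0'
  0x6C = 108  (range 97-122: lowercase, 108 - 97 = 11) → 'l'
= '=s0l'


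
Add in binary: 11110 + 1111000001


Align and add column by column (LSB to MSB, carry propagating):
  00000011110
+ 01111000001
  -----------
  col 0: 0 + 1 + 0 (carry in) = 1 → bit 1, carry out 0
  col 1: 1 + 0 + 0 (carry in) = 1 → bit 1, carry out 0
  col 2: 1 + 0 + 0 (carry in) = 1 → bit 1, carry out 0
  col 3: 1 + 0 + 0 (carry in) = 1 → bit 1, carry out 0
  col 4: 1 + 0 + 0 (carry in) = 1 → bit 1, carry out 0
  col 5: 0 + 0 + 0 (carry in) = 0 → bit 0, carry out 0
  col 6: 0 + 1 + 0 (carry in) = 1 → bit 1, carry out 0
  col 7: 0 + 1 + 0 (carry in) = 1 → bit 1, carry out 0
  col 8: 0 + 1 + 0 (carry in) = 1 → bit 1, carry out 0
  col 9: 0 + 1 + 0 (carry in) = 1 → bit 1, carry out 0
  col 10: 0 + 0 + 0 (carry in) = 0 → bit 0, carry out 0
Reading bits MSB→LSB: 01111011111
Strip leading zeros: 1111011111
= 1111011111


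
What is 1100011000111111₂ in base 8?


Group into 3-bit groups: 001100011000111111
  001 = 1
  100 = 4
  011 = 3
  000 = 0
  111 = 7
  111 = 7
= 0o143077


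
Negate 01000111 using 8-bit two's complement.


Original: 01000111
Step 1 - Invert all bits: 10111000
Step 2 - Add 1: 10111000 + 1
= 10111001 (represents -71)


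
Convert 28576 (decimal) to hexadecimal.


Divide by 16 repeatedly:
28576 ÷ 16 = 1786 remainder 0 (0)
1786 ÷ 16 = 111 remainder 10 (A)
111 ÷ 16 = 6 remainder 15 (F)
6 ÷ 16 = 0 remainder 6 (6)
Reading remainders bottom-up:
= 0x6FA0


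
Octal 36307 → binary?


Each octal digit → 3 binary bits:
  3 = 011
  6 = 110
  3 = 011
  0 = 000
  7 = 111
Concatenate: 011 110 011 000 111
= 011110011000111


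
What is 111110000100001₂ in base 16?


Group into 4-bit nibbles: 0111110000100001
  0111 = 7
  1100 = C
  0010 = 2
  0001 = 1
= 0x7C21


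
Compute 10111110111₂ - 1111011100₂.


Align and subtract column by column (LSB to MSB, borrowing when needed):
  10111110111
- 01111011100
  -----------
  col 0: (1 - 0 borrow-in) - 0 → 1 - 0 = 1, borrow out 0
  col 1: (1 - 0 borrow-in) - 0 → 1 - 0 = 1, borrow out 0
  col 2: (1 - 0 borrow-in) - 1 → 1 - 1 = 0, borrow out 0
  col 3: (0 - 0 borrow-in) - 1 → borrow from next column: (0+2) - 1 = 1, borrow out 1
  col 4: (1 - 1 borrow-in) - 1 → borrow from next column: (0+2) - 1 = 1, borrow out 1
  col 5: (1 - 1 borrow-in) - 0 → 0 - 0 = 0, borrow out 0
  col 6: (1 - 0 borrow-in) - 1 → 1 - 1 = 0, borrow out 0
  col 7: (1 - 0 borrow-in) - 1 → 1 - 1 = 0, borrow out 0
  col 8: (1 - 0 borrow-in) - 1 → 1 - 1 = 0, borrow out 0
  col 9: (0 - 0 borrow-in) - 1 → borrow from next column: (0+2) - 1 = 1, borrow out 1
  col 10: (1 - 1 borrow-in) - 0 → 0 - 0 = 0, borrow out 0
Reading bits MSB→LSB: 01000011011
Strip leading zeros: 1000011011
= 1000011011


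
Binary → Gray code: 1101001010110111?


Binary: 1101001010110111
Gray code: G = B XOR (B >> 1)
B >> 1 = 0110100101011011
1101001010110111 XOR 0110100101011011:
  1 XOR 0 = 1
  1 XOR 1 = 0
  0 XOR 1 = 1
  1 XOR 0 = 1
  0 XOR 1 = 1
  0 XOR 0 = 0
  1 XOR 0 = 1
  0 XOR 1 = 1
  1 XOR 0 = 1
  0 XOR 1 = 1
  1 XOR 0 = 1
  1 XOR 1 = 0
  0 XOR 1 = 1
  1 XOR 0 = 1
  1 XOR 1 = 0
  1 XOR 1 = 0
= 1011101111101100


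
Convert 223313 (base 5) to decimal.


Positional values (base 5):
  3 × 5^0 = 3 × 1 = 3
  1 × 5^1 = 1 × 5 = 5
  3 × 5^2 = 3 × 25 = 75
  3 × 5^3 = 3 × 125 = 375
  2 × 5^4 = 2 × 625 = 1250
  2 × 5^5 = 2 × 3125 = 6250
Sum = 3 + 5 + 75 + 375 + 1250 + 6250
= 7958


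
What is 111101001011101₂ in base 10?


Positional values:
Bit 0: 1 × 2^0 = 1
Bit 2: 1 × 2^2 = 4
Bit 3: 1 × 2^3 = 8
Bit 4: 1 × 2^4 = 16
Bit 6: 1 × 2^6 = 64
Bit 9: 1 × 2^9 = 512
Bit 11: 1 × 2^11 = 2048
Bit 12: 1 × 2^12 = 4096
Bit 13: 1 × 2^13 = 8192
Bit 14: 1 × 2^14 = 16384
Sum = 1 + 4 + 8 + 16 + 64 + 512 + 2048 + 4096 + 8192 + 16384
= 31325


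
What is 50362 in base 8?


Divide by 8 repeatedly:
50362 ÷ 8 = 6295 remainder 2
6295 ÷ 8 = 786 remainder 7
786 ÷ 8 = 98 remainder 2
98 ÷ 8 = 12 remainder 2
12 ÷ 8 = 1 remainder 4
1 ÷ 8 = 0 remainder 1
Reading remainders bottom-up:
= 0o142272


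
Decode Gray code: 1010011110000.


Gray code: 1010011110000
MSB stays the same: 1
Each subsequent bit = prev_binary XOR current_gray:
  B[1] = 1 XOR 0 = 1
  B[2] = 1 XOR 1 = 0
  B[3] = 0 XOR 0 = 0
  B[4] = 0 XOR 0 = 0
  B[5] = 0 XOR 1 = 1
  B[6] = 1 XOR 1 = 0
  B[7] = 0 XOR 1 = 1
  B[8] = 1 XOR 1 = 0
  B[9] = 0 XOR 0 = 0
  B[10] = 0 XOR 0 = 0
  B[11] = 0 XOR 0 = 0
  B[12] = 0 XOR 0 = 0
= 1100010100000 (6304 decimal)


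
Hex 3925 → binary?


Each hex digit → 4 binary bits:
  3 = 0011
  9 = 1001
  2 = 0010
  5 = 0101
Concatenate: 0011 1001 0010 0101
= 0011100100100101


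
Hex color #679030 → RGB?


Hex: #679030
R = 67₁₆ = 103
G = 90₁₆ = 144
B = 30₁₆ = 48
= RGB(103, 144, 48)


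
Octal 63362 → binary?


Each octal digit → 3 binary bits:
  6 = 110
  3 = 011
  3 = 011
  6 = 110
  2 = 010
Concatenate: 110 011 011 110 010
= 110011011110010


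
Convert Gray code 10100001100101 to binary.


Gray code: 10100001100101
MSB stays the same: 1
Each subsequent bit = prev_binary XOR current_gray:
  B[1] = 1 XOR 0 = 1
  B[2] = 1 XOR 1 = 0
  B[3] = 0 XOR 0 = 0
  B[4] = 0 XOR 0 = 0
  B[5] = 0 XOR 0 = 0
  B[6] = 0 XOR 0 = 0
  B[7] = 0 XOR 1 = 1
  B[8] = 1 XOR 1 = 0
  B[9] = 0 XOR 0 = 0
  B[10] = 0 XOR 0 = 0
  B[11] = 0 XOR 1 = 1
  B[12] = 1 XOR 0 = 1
  B[13] = 1 XOR 1 = 0
= 11000001000110 (12358 decimal)


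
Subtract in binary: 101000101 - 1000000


Align and subtract column by column (LSB to MSB, borrowing when needed):
  101000101
- 001000000
  ---------
  col 0: (1 - 0 borrow-in) - 0 → 1 - 0 = 1, borrow out 0
  col 1: (0 - 0 borrow-in) - 0 → 0 - 0 = 0, borrow out 0
  col 2: (1 - 0 borrow-in) - 0 → 1 - 0 = 1, borrow out 0
  col 3: (0 - 0 borrow-in) - 0 → 0 - 0 = 0, borrow out 0
  col 4: (0 - 0 borrow-in) - 0 → 0 - 0 = 0, borrow out 0
  col 5: (0 - 0 borrow-in) - 0 → 0 - 0 = 0, borrow out 0
  col 6: (1 - 0 borrow-in) - 1 → 1 - 1 = 0, borrow out 0
  col 7: (0 - 0 borrow-in) - 0 → 0 - 0 = 0, borrow out 0
  col 8: (1 - 0 borrow-in) - 0 → 1 - 0 = 1, borrow out 0
Reading bits MSB→LSB: 100000101
Strip leading zeros: 100000101
= 100000101


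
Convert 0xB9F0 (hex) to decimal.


Positional values:
Position 0: 0 × 16^0 = 0 × 1 = 0
Position 1: F × 16^1 = 15 × 16 = 240
Position 2: 9 × 16^2 = 9 × 256 = 2304
Position 3: B × 16^3 = 11 × 4096 = 45056
Sum = 0 + 240 + 2304 + 45056
= 47600


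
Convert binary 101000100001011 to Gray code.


Binary: 101000100001011
Gray code: G = B XOR (B >> 1)
B >> 1 = 010100010000101
101000100001011 XOR 010100010000101:
  1 XOR 0 = 1
  0 XOR 1 = 1
  1 XOR 0 = 1
  0 XOR 1 = 1
  0 XOR 0 = 0
  0 XOR 0 = 0
  1 XOR 0 = 1
  0 XOR 1 = 1
  0 XOR 0 = 0
  0 XOR 0 = 0
  0 XOR 0 = 0
  1 XOR 0 = 1
  0 XOR 1 = 1
  1 XOR 0 = 1
  1 XOR 1 = 0
= 111100110001110


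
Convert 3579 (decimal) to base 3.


Divide by 3 repeatedly:
3579 ÷ 3 = 1193 remainder 0
1193 ÷ 3 = 397 remainder 2
397 ÷ 3 = 132 remainder 1
132 ÷ 3 = 44 remainder 0
44 ÷ 3 = 14 remainder 2
14 ÷ 3 = 4 remainder 2
4 ÷ 3 = 1 remainder 1
1 ÷ 3 = 0 remainder 1
Reading remainders bottom-up:
= 11220120


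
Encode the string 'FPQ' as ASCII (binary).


String: 'FPQ'  (3 characters)
Per-character ASCII lookup:
  'F': uppercase starts at 65: 'F' = 65 + 5 = 70 → 1000110
  'P': uppercase starts at 65: 'P' = 65 + 15 = 80 → 1010000
  'Q': uppercase starts at 65: 'Q' = 65 + 16 = 81 → 1010001
= 1000110 1010000 1010001


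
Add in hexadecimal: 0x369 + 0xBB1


Align and add column by column (LSB to MSB, each column mod 16 with carry):
  0369
+ 0BB1
  ----
  col 0: 9(9) + 1(1) + 0 (carry in) = 10 → A(10), carry out 0
  col 1: 6(6) + B(11) + 0 (carry in) = 17 → 1(1), carry out 1
  col 2: 3(3) + B(11) + 1 (carry in) = 15 → F(15), carry out 0
  col 3: 0(0) + 0(0) + 0 (carry in) = 0 → 0(0), carry out 0
Reading digits MSB→LSB: 0F1A
Strip leading zeros: F1A
= 0xF1A


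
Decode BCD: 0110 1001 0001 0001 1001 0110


Each 4-bit group → digit:
  0110 → 6
  1001 → 9
  0001 → 1
  0001 → 1
  1001 → 9
  0110 → 6
= 691196


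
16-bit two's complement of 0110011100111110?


Original: 0110011100111110
Step 1 - Invert all bits: 1001100011000001
Step 2 - Add 1: 1001100011000001 + 1
= 1001100011000010 (represents -26430)


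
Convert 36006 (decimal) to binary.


Divide by 2 repeatedly:
36006 ÷ 2 = 18003 remainder 0
18003 ÷ 2 = 9001 remainder 1
9001 ÷ 2 = 4500 remainder 1
4500 ÷ 2 = 2250 remainder 0
2250 ÷ 2 = 1125 remainder 0
1125 ÷ 2 = 562 remainder 1
562 ÷ 2 = 281 remainder 0
281 ÷ 2 = 140 remainder 1
140 ÷ 2 = 70 remainder 0
70 ÷ 2 = 35 remainder 0
35 ÷ 2 = 17 remainder 1
17 ÷ 2 = 8 remainder 1
8 ÷ 2 = 4 remainder 0
4 ÷ 2 = 2 remainder 0
2 ÷ 2 = 1 remainder 0
1 ÷ 2 = 0 remainder 1
Reading remainders bottom-up:
= 1000110010100110


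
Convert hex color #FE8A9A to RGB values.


Hex: #FE8A9A
R = FE₁₆ = 254
G = 8A₁₆ = 138
B = 9A₁₆ = 154
= RGB(254, 138, 154)


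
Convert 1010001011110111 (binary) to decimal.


Positional values:
Bit 0: 1 × 2^0 = 1
Bit 1: 1 × 2^1 = 2
Bit 2: 1 × 2^2 = 4
Bit 4: 1 × 2^4 = 16
Bit 5: 1 × 2^5 = 32
Bit 6: 1 × 2^6 = 64
Bit 7: 1 × 2^7 = 128
Bit 9: 1 × 2^9 = 512
Bit 13: 1 × 2^13 = 8192
Bit 15: 1 × 2^15 = 32768
Sum = 1 + 2 + 4 + 16 + 32 + 64 + 128 + 512 + 8192 + 32768
= 41719


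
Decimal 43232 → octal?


Divide by 8 repeatedly:
43232 ÷ 8 = 5404 remainder 0
5404 ÷ 8 = 675 remainder 4
675 ÷ 8 = 84 remainder 3
84 ÷ 8 = 10 remainder 4
10 ÷ 8 = 1 remainder 2
1 ÷ 8 = 0 remainder 1
Reading remainders bottom-up:
= 0o124340


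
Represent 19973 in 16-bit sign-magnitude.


Sign bit: 0 (positive)
Magnitude: 19973 = 100111000000101
= 0100111000000101


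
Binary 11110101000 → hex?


Group into 4-bit nibbles: 011110101000
  0111 = 7
  1010 = A
  1000 = 8
= 0x7A8


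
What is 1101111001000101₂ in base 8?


Group into 3-bit groups: 001101111001000101
  001 = 1
  101 = 5
  111 = 7
  001 = 1
  000 = 0
  101 = 5
= 0o157105


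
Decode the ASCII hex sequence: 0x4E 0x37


Codes (hex): 0x4E 0x37
Per-code ASCII lookup:
  0x4E = 78  (range 65-90: uppercase, 78 - 65 = 13) → 'N'
  0x37 = 55  (range 48-57: digits, 55 - 48 = 7) → '7'
= 'N7'


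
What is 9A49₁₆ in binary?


Each hex digit → 4 binary bits:
  9 = 1001
  A = 1010
  4 = 0100
  9 = 1001
Concatenate: 1001 1010 0100 1001
= 1001101001001001


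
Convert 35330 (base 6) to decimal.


Positional values (base 6):
  0 × 6^0 = 0 × 1 = 0
  3 × 6^1 = 3 × 6 = 18
  3 × 6^2 = 3 × 36 = 108
  5 × 6^3 = 5 × 216 = 1080
  3 × 6^4 = 3 × 1296 = 3888
Sum = 0 + 18 + 108 + 1080 + 3888
= 5094


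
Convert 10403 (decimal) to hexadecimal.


Divide by 16 repeatedly:
10403 ÷ 16 = 650 remainder 3 (3)
650 ÷ 16 = 40 remainder 10 (A)
40 ÷ 16 = 2 remainder 8 (8)
2 ÷ 16 = 0 remainder 2 (2)
Reading remainders bottom-up:
= 0x28A3


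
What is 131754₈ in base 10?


Positional values:
Position 0: 4 × 8^0 = 4
Position 1: 5 × 8^1 = 40
Position 2: 7 × 8^2 = 448
Position 3: 1 × 8^3 = 512
Position 4: 3 × 8^4 = 12288
Position 5: 1 × 8^5 = 32768
Sum = 4 + 40 + 448 + 512 + 12288 + 32768
= 46060


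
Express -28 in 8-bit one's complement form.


Original: 00011100
Invert all bits:
  bit 0: 0 → 1
  bit 1: 0 → 1
  bit 2: 0 → 1
  bit 3: 1 → 0
  bit 4: 1 → 0
  bit 5: 1 → 0
  bit 6: 0 → 1
  bit 7: 0 → 1
= 11100011


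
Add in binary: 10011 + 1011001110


Align and add column by column (LSB to MSB, carry propagating):
  00000010011
+ 01011001110
  -----------
  col 0: 1 + 0 + 0 (carry in) = 1 → bit 1, carry out 0
  col 1: 1 + 1 + 0 (carry in) = 2 → bit 0, carry out 1
  col 2: 0 + 1 + 1 (carry in) = 2 → bit 0, carry out 1
  col 3: 0 + 1 + 1 (carry in) = 2 → bit 0, carry out 1
  col 4: 1 + 0 + 1 (carry in) = 2 → bit 0, carry out 1
  col 5: 0 + 0 + 1 (carry in) = 1 → bit 1, carry out 0
  col 6: 0 + 1 + 0 (carry in) = 1 → bit 1, carry out 0
  col 7: 0 + 1 + 0 (carry in) = 1 → bit 1, carry out 0
  col 8: 0 + 0 + 0 (carry in) = 0 → bit 0, carry out 0
  col 9: 0 + 1 + 0 (carry in) = 1 → bit 1, carry out 0
  col 10: 0 + 0 + 0 (carry in) = 0 → bit 0, carry out 0
Reading bits MSB→LSB: 01011100001
Strip leading zeros: 1011100001
= 1011100001


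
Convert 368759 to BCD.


Each digit → 4-bit binary:
  3 → 0011
  6 → 0110
  8 → 1000
  7 → 0111
  5 → 0101
  9 → 1001
= 0011 0110 1000 0111 0101 1001


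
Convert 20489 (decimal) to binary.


Divide by 2 repeatedly:
20489 ÷ 2 = 10244 remainder 1
10244 ÷ 2 = 5122 remainder 0
5122 ÷ 2 = 2561 remainder 0
2561 ÷ 2 = 1280 remainder 1
1280 ÷ 2 = 640 remainder 0
640 ÷ 2 = 320 remainder 0
320 ÷ 2 = 160 remainder 0
160 ÷ 2 = 80 remainder 0
80 ÷ 2 = 40 remainder 0
40 ÷ 2 = 20 remainder 0
20 ÷ 2 = 10 remainder 0
10 ÷ 2 = 5 remainder 0
5 ÷ 2 = 2 remainder 1
2 ÷ 2 = 1 remainder 0
1 ÷ 2 = 0 remainder 1
Reading remainders bottom-up:
= 101000000001001


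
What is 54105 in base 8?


Divide by 8 repeatedly:
54105 ÷ 8 = 6763 remainder 1
6763 ÷ 8 = 845 remainder 3
845 ÷ 8 = 105 remainder 5
105 ÷ 8 = 13 remainder 1
13 ÷ 8 = 1 remainder 5
1 ÷ 8 = 0 remainder 1
Reading remainders bottom-up:
= 0o151531


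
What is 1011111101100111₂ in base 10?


Positional values:
Bit 0: 1 × 2^0 = 1
Bit 1: 1 × 2^1 = 2
Bit 2: 1 × 2^2 = 4
Bit 5: 1 × 2^5 = 32
Bit 6: 1 × 2^6 = 64
Bit 8: 1 × 2^8 = 256
Bit 9: 1 × 2^9 = 512
Bit 10: 1 × 2^10 = 1024
Bit 11: 1 × 2^11 = 2048
Bit 12: 1 × 2^12 = 4096
Bit 13: 1 × 2^13 = 8192
Bit 15: 1 × 2^15 = 32768
Sum = 1 + 2 + 4 + 32 + 64 + 256 + 512 + 1024 + 2048 + 4096 + 8192 + 32768
= 48999


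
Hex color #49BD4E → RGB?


Hex: #49BD4E
R = 49₁₆ = 73
G = BD₁₆ = 189
B = 4E₁₆ = 78
= RGB(73, 189, 78)


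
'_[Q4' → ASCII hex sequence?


String: '_[Q4'  (4 characters)
Per-character ASCII lookup:
  '_': special character: '_' = 95 → 0x5F
  '[': special character: '[' = 91 → 0x5B
  'Q': uppercase starts at 65: 'Q' = 65 + 16 = 81 → 0x51
  '4': digits start at 48: '4' = 48 + 4 = 52 → 0x34
= 0x5F 0x5B 0x51 0x34


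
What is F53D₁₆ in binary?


Each hex digit → 4 binary bits:
  F = 1111
  5 = 0101
  3 = 0011
  D = 1101
Concatenate: 1111 0101 0011 1101
= 1111010100111101


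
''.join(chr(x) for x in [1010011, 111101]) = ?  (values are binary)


Codes (binary): 1010011 111101
Per-code ASCII lookup:
  1010011 = 83  (range 65-90: uppercase, 83 - 65 = 18) → 'S'
  111101 = 61  (special character) → '='
= 'S='


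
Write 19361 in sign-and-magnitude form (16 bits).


Sign bit: 0 (positive)
Magnitude: 19361 = 100101110100001
= 0100101110100001


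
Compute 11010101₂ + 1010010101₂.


Align and add column by column (LSB to MSB, carry propagating):
  00011010101
+ 01010010101
  -----------
  col 0: 1 + 1 + 0 (carry in) = 2 → bit 0, carry out 1
  col 1: 0 + 0 + 1 (carry in) = 1 → bit 1, carry out 0
  col 2: 1 + 1 + 0 (carry in) = 2 → bit 0, carry out 1
  col 3: 0 + 0 + 1 (carry in) = 1 → bit 1, carry out 0
  col 4: 1 + 1 + 0 (carry in) = 2 → bit 0, carry out 1
  col 5: 0 + 0 + 1 (carry in) = 1 → bit 1, carry out 0
  col 6: 1 + 0 + 0 (carry in) = 1 → bit 1, carry out 0
  col 7: 1 + 1 + 0 (carry in) = 2 → bit 0, carry out 1
  col 8: 0 + 0 + 1 (carry in) = 1 → bit 1, carry out 0
  col 9: 0 + 1 + 0 (carry in) = 1 → bit 1, carry out 0
  col 10: 0 + 0 + 0 (carry in) = 0 → bit 0, carry out 0
Reading bits MSB→LSB: 01101101010
Strip leading zeros: 1101101010
= 1101101010
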